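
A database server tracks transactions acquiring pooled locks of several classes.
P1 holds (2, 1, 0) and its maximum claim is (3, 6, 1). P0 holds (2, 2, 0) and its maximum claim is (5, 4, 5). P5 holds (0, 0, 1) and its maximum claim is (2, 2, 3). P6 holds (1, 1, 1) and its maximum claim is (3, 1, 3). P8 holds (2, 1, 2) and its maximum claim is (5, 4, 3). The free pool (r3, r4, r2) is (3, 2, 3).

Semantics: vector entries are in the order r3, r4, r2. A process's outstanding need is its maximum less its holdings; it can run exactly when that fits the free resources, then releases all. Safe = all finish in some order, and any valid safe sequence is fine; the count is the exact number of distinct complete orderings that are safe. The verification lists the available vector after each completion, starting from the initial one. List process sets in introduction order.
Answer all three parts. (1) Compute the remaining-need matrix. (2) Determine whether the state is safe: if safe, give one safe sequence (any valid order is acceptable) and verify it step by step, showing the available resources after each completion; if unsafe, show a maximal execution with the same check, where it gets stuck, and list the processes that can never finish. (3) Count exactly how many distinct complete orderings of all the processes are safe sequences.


(1) Outstanding need per process (order r3, r4, r2):
  P1: (1, 5, 1)
  P0: (3, 2, 5)
  P5: (2, 2, 2)
  P6: (2, 0, 2)
  P8: (3, 3, 1)
(2) SAFE. One safe sequence: P5, P6, P0, P1, P8.
Key observation: reading the order forward, P5 is the first process whose need (2, 2, 2) meets the free pool (3, 2, 3) exactly on a resource it requests.
Step-by-step check:
  pool = (3, 2, 3)
  P5 needs (2, 2, 2) <= (3, 2, 3) -> finishes; pool += (0, 0, 1) = (3, 2, 4)
  P6 needs (2, 0, 2) <= (3, 2, 4) -> finishes; pool += (1, 1, 1) = (4, 3, 5)
  P0 needs (3, 2, 5) <= (4, 3, 5) -> finishes; pool += (2, 2, 0) = (6, 5, 5)
  P1 needs (1, 5, 1) <= (6, 5, 5) -> finishes; pool += (2, 1, 0) = (8, 6, 5)
  P8 needs (3, 3, 1) <= (8, 6, 5) -> finishes; pool += (2, 1, 2) = (10, 7, 7)
(3) Precisely 9 of the possible complete orderings are safe sequences.


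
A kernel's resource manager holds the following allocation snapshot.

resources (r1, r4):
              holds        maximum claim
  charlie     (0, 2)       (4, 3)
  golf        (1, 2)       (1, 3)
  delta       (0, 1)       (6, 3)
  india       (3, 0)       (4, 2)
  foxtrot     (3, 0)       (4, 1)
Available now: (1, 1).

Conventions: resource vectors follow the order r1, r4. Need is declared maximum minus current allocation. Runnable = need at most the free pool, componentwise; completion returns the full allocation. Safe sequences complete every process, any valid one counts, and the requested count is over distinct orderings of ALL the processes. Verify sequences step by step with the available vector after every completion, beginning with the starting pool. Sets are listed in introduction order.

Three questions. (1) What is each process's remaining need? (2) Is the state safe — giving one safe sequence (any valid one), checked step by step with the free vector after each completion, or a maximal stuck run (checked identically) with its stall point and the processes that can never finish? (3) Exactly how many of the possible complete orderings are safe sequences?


(1) Outstanding need per process (order r1, r4):
  charlie: (4, 1)
  golf: (0, 1)
  delta: (6, 2)
  india: (1, 2)
  foxtrot: (1, 1)
(2) The state is SAFE; one workable sequence: foxtrot, charlie, india, delta, golf.
Key observation: foxtrot is the earliest step where a requested resource binds exactly: need (1, 1), pool (1, 1) at its turn.
Verifying each step:
  pool = (1, 1)
  foxtrot needs (1, 1) <= (1, 1) -> finishes; pool += (3, 0) = (4, 1)
  charlie needs (4, 1) <= (4, 1) -> finishes; pool += (0, 2) = (4, 3)
  india needs (1, 2) <= (4, 3) -> finishes; pool += (3, 0) = (7, 3)
  delta needs (6, 2) <= (7, 3) -> finishes; pool += (0, 1) = (7, 4)
  golf needs (0, 1) <= (7, 4) -> finishes; pool += (1, 2) = (8, 6)
(3) Precisely 12 of the possible complete orderings are safe sequences.


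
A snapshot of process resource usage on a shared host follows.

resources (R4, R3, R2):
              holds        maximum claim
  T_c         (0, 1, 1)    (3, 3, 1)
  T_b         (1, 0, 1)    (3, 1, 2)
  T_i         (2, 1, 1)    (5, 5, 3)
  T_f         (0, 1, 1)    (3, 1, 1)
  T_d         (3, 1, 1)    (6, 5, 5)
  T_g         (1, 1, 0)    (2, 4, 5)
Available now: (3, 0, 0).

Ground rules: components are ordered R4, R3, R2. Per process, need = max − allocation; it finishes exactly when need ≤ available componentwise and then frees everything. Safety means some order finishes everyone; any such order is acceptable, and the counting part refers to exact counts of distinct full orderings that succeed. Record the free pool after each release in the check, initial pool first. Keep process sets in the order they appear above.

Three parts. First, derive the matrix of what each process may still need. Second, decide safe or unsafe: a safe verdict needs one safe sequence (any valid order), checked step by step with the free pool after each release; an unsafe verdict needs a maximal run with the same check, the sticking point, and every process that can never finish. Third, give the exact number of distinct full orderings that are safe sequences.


(1) Remaining need (order R4, R3, R2):
  T_c: (3, 2, 0)
  T_b: (2, 1, 1)
  T_i: (3, 4, 2)
  T_f: (3, 0, 0)
  T_d: (3, 4, 4)
  T_g: (1, 3, 5)
(2) The state is UNSAFE.
Key observation: once T_f, T_b finish, the pool peaks at (4, 1, 2) — and every remaining process still needs more R3 than that.
A maximal execution: T_f, T_b — then nothing else fits. Verifying each step:
  pool = (3, 0, 0)
  T_f needs (3, 0, 0) <= (3, 0, 0) -> finishes; pool += (0, 1, 1) = (3, 1, 1)
  T_b needs (2, 1, 1) <= (3, 1, 1) -> finishes; pool += (1, 0, 1) = (4, 1, 2)
  blocked: T_c wants (3, 2, 0), pool (4, 1, 2) — not enough R3
  blocked: T_i wants (3, 4, 2), pool (4, 1, 2) — not enough R3
  blocked: T_d wants (3, 4, 4), pool (4, 1, 2) — not enough R3 and R2
  blocked: T_g wants (1, 3, 5), pool (4, 1, 2) — not enough R3 and R2
Never able to finish: T_c, T_i, T_d and T_g.
(3) Exactly 0 of the possible complete orderings are safe sequences.


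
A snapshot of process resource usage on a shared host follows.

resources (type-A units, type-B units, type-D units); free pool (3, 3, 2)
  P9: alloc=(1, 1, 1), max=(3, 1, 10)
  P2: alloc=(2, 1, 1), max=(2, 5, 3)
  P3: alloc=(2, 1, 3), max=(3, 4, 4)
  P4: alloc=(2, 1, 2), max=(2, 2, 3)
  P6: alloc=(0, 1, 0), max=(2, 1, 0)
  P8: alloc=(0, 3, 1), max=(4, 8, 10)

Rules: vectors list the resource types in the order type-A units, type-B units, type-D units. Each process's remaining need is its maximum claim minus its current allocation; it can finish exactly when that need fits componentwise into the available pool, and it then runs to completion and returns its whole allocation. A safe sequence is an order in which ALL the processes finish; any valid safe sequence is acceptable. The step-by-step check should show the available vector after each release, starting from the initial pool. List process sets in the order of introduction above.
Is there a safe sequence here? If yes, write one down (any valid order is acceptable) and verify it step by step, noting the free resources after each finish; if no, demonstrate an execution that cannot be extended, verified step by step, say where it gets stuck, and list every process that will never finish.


UNSAFE — no complete ordering exists.
Key observation: once P3, P2, P6, P4 finish, the pool peaks at (9, 7, 8) — and every remaining process still needs more type-D units than that.
The run P3, P2, P6, P4 cannot be extended any further. Step-by-step check:
  pool = (3, 3, 2)
  run P3 (needs (1, 3, 1), free (3, 3, 2)); after release of (2, 1, 3) the pool is (5, 4, 5)
  run P2 (needs (0, 4, 2), free (5, 4, 5)); after release of (2, 1, 1) the pool is (7, 5, 6)
  run P6 (needs (2, 0, 0), free (7, 5, 6)); after release of (0, 1, 0) the pool is (7, 6, 6)
  run P4 (needs (0, 1, 1), free (7, 6, 6)); after release of (2, 1, 2) the pool is (9, 7, 8)
  P9 still needs (2, 0, 9) but only (9, 7, 8) is free — short on type-D units
  P8 still needs (4, 5, 9) but only (9, 7, 8) is free — short on type-D units
Never able to finish: P9 and P8.


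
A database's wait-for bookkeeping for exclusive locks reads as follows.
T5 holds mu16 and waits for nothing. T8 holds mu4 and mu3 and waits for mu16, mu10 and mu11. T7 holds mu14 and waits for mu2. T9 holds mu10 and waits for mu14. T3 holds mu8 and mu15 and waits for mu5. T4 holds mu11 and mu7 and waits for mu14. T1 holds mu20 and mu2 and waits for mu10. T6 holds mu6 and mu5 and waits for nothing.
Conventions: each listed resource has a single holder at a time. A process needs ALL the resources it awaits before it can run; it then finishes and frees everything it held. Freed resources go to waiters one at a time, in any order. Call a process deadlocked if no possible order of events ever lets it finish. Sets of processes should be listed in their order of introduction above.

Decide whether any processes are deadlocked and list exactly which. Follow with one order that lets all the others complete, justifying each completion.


Deadlocked: T8, T7, T9, T4 and T1.
Key observation: nobody on the ring T9 -> T7 -> T1 -> T9 can start until another member finishes, which never happens; T8 and T4 wait into the deadlock from upstream.
A valid finishing order for the others: T6, T3, T5.
Walking it through:
  T6 waits on nothing -> runs at once and releases mu6 and mu5
  run T3 (all its waits — mu5 — are resolved); releases mu8 and mu15
  T5 waits on nothing -> runs at once and releases mu16


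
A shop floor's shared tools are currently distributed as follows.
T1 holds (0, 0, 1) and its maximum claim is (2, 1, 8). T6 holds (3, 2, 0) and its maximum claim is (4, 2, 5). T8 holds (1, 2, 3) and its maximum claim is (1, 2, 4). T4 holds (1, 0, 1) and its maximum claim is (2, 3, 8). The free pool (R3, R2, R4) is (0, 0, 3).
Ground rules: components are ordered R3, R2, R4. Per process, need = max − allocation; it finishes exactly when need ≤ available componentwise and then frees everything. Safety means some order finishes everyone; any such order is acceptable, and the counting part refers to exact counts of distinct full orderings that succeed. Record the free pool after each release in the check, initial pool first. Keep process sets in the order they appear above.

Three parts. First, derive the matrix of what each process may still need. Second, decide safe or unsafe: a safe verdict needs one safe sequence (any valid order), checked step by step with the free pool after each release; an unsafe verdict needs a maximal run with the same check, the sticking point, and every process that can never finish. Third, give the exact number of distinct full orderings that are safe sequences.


(1) Need matrix, components ordered R3, R2, R4:
  T1: (2, 1, 7)
  T6: (1, 0, 5)
  T8: (0, 0, 1)
  T4: (1, 3, 7)
(2) The state is UNSAFE.
Key observation: even finishing T8, T6 leaves just (4, 4, 6) free — too little R4 for any of the remaining processes.
Going as far as possible: T8, T6; after that, nothing fits. Check, step by step:
  pool = (0, 0, 3)
  T8: need (0, 0, 1) fits (0, 0, 3); releases (1, 2, 3), pool now (1, 2, 6)
  T6: need (1, 0, 5) fits (1, 2, 6); releases (3, 2, 0), pool now (4, 4, 6)
  blocked: T1 wants (2, 1, 7), pool (4, 4, 6) — not enough R4
  blocked: T4 wants (1, 3, 7), pool (4, 4, 6) — not enough R4
Never able to finish: T1 and T4.
(3) The exact count: 0 of the possible complete orderings are safe sequences.


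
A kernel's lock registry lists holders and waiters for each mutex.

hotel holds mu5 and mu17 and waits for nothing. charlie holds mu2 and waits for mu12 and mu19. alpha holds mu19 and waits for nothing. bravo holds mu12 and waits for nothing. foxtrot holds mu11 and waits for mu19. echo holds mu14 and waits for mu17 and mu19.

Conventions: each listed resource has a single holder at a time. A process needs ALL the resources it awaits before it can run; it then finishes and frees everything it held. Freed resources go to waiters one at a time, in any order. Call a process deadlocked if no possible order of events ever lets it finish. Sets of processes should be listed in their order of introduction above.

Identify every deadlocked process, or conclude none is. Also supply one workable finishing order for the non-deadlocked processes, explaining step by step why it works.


The deadlocked set is empty.
Key observation: although several processes wait, no cycle exists — each chain bottoms out at a free runner.
One completion order for the rest: bravo, hotel, alpha, echo, foxtrot, charlie.
Walking it through:
  run bravo (it waits on nothing); releases mu12
  run hotel (it waits on nothing); releases mu5 and mu17
  run alpha (it waits on nothing); releases mu19
  echo: everything it awaited (mu17 and mu19) is free; runs, freeing mu14
  foxtrot: everything it awaited (mu19) is free; runs, freeing mu11
  charlie: everything it awaited (mu12 and mu19) is free; runs, freeing mu2


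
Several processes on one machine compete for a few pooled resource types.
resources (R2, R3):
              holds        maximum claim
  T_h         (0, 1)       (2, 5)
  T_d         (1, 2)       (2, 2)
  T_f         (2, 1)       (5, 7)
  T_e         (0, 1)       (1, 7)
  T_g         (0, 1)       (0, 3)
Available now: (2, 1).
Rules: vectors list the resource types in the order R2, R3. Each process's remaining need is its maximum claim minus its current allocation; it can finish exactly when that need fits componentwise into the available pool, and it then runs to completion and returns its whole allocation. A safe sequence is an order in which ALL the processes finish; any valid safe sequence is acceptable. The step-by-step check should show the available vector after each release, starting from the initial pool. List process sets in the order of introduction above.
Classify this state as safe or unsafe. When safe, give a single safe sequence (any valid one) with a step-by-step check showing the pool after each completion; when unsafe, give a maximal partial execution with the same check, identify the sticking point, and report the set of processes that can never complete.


The state is UNSAFE.
Key observation: R3 is the bottleneck — with T_d, T_g, T_h done the pool holds (3, 5), short of every remaining need.
The run T_d, T_g, T_h cannot be extended any further. Step-by-step check:
  pool = (2, 1)
  T_d needs (1, 0) <= (2, 1) -> finishes; pool += (1, 2) = (3, 3)
  T_g needs (0, 2) <= (3, 3) -> finishes; pool += (0, 1) = (3, 4)
  T_h needs (2, 4) <= (3, 4) -> finishes; pool += (0, 1) = (3, 5)
  blocked: T_f wants (3, 6), pool (3, 5) — not enough R3
  blocked: T_e wants (1, 6), pool (3, 5) — not enough R3
Processes that can never finish: T_f and T_e.


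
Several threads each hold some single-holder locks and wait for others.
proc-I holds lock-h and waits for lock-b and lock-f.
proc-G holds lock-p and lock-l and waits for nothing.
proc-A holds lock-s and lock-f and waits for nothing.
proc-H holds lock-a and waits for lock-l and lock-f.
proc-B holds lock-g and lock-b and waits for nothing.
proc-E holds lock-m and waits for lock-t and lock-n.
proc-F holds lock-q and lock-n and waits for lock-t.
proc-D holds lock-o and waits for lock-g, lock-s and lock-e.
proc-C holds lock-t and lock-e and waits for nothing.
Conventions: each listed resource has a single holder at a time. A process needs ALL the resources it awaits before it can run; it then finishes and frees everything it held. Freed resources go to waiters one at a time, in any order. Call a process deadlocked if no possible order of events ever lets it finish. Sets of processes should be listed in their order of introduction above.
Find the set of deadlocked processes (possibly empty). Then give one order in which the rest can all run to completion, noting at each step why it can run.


No process is deadlocked.
Key observation: there is no circular wait here — follow any chain and it reaches a process that is free to run now.
A valid finishing order for the others: proc-C, proc-G, proc-A, proc-B, proc-H, proc-F, proc-E, proc-D, proc-I.
Walking it through:
  run proc-C (it waits on nothing); releases lock-t and lock-e
  run proc-G (it waits on nothing); releases lock-p and lock-l
  run proc-A (it waits on nothing); releases lock-s and lock-f
  run proc-B (it waits on nothing); releases lock-g and lock-b
  proc-H: everything it awaited (lock-l and lock-f) is free; runs, freeing lock-a
  proc-F: everything it awaited (lock-t) is free; runs, freeing lock-q and lock-n
  proc-E: everything it awaited (lock-t and lock-n) is free; runs, freeing lock-m
  proc-D: everything it awaited (lock-g, lock-s and lock-e) is free; runs, freeing lock-o
  proc-I: everything it awaited (lock-b and lock-f) is free; runs, freeing lock-h


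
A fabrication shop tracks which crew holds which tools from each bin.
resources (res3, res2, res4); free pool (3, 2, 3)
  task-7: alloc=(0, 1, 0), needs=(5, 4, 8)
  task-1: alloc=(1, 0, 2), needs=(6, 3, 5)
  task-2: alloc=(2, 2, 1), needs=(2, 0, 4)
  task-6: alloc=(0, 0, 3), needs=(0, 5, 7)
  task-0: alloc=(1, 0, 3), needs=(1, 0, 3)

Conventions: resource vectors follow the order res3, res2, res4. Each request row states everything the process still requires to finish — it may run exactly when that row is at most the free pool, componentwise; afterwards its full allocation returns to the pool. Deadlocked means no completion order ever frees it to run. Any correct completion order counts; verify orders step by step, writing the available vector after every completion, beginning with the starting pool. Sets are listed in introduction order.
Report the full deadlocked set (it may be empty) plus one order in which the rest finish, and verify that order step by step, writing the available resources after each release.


Nothing here is deadlocked.
Key observation: beginning at task-0, releases accumulate fast enough that every process eventually fits.
A valid finishing order for the others: task-0, task-2, task-1, task-7, task-6. Step-by-step check:
  pool = (3, 2, 3)
  run task-0 (needs (1, 0, 3), free (3, 2, 3)); after release of (1, 0, 3) the pool is (4, 2, 6)
  run task-2 (needs (2, 0, 4), free (4, 2, 6)); after release of (2, 2, 1) the pool is (6, 4, 7)
  run task-1 (needs (6, 3, 5), free (6, 4, 7)); after release of (1, 0, 2) the pool is (7, 4, 9)
  run task-7 (needs (5, 4, 8), free (7, 4, 9)); after release of (0, 1, 0) the pool is (7, 5, 9)
  run task-6 (needs (0, 5, 7), free (7, 5, 9)); after release of (0, 0, 3) the pool is (7, 5, 12)


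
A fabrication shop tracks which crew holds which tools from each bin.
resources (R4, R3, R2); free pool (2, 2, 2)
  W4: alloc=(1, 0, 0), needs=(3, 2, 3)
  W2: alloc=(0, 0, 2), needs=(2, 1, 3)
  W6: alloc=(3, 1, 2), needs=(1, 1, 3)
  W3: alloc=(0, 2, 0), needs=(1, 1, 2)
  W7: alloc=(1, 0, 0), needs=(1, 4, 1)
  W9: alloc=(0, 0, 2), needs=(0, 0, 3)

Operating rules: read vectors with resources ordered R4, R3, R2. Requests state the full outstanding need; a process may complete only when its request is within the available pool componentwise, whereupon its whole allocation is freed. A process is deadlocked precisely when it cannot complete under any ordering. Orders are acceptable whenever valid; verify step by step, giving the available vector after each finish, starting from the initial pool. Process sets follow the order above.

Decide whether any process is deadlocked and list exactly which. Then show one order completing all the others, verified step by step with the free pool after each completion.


Deadlocked set: W4, W2, W6 and W9.
Key observation: the pool after W3, W7 is (3, 4, 2); every surviving request exceeds it in R2, so progress ends there.
The rest can finish in the order W3, W7. Verifying each step:
  pool = (2, 2, 2)
  run W3 (needs (1, 1, 2), free (2, 2, 2)); after release of (0, 2, 0) the pool is (2, 4, 2)
  run W7 (needs (1, 4, 1), free (2, 4, 2)); after release of (1, 0, 0) the pool is (3, 4, 2)
The stuck group stays short no matter what:
  W4 cannot run: need (3, 2, 3) vs free (3, 4, 2) (insufficient R2)
  W2 cannot run: need (2, 1, 3) vs free (3, 4, 2) (insufficient R2)
  W6 cannot run: need (1, 1, 3) vs free (3, 4, 2) (insufficient R2)
  W9 cannot run: need (0, 0, 3) vs free (3, 4, 2) (insufficient R2)


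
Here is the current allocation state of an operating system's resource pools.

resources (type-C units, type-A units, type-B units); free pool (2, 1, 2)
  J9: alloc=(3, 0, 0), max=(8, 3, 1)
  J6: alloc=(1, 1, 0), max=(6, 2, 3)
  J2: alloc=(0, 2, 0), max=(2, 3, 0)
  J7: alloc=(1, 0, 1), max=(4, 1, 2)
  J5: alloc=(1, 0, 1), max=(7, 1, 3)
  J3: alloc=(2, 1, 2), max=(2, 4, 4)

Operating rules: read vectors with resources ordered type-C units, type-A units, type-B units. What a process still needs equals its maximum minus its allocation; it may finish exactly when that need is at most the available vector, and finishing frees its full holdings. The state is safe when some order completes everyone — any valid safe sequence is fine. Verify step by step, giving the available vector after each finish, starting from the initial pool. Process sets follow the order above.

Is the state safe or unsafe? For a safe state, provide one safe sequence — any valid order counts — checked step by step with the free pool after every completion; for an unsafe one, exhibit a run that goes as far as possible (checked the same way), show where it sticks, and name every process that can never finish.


SAFE, for example via the order J2, J3, J7, J9, J5, J6.
Key observation: J2 marks the first exact bind of the order: its need (2, 1, 0) fits the free (2, 1, 2) with zero slack on a requested resource.
Verifying each step:
  pool = (2, 1, 2)
  J2: need (2, 1, 0) fits (2, 1, 2); releases (0, 2, 0), pool now (2, 3, 2)
  J3: need (0, 3, 2) fits (2, 3, 2); releases (2, 1, 2), pool now (4, 4, 4)
  J7: need (3, 1, 1) fits (4, 4, 4); releases (1, 0, 1), pool now (5, 4, 5)
  J9: need (5, 3, 1) fits (5, 4, 5); releases (3, 0, 0), pool now (8, 4, 5)
  J5: need (6, 1, 2) fits (8, 4, 5); releases (1, 0, 1), pool now (9, 4, 6)
  J6: need (5, 1, 3) fits (9, 4, 6); releases (1, 1, 0), pool now (10, 5, 6)


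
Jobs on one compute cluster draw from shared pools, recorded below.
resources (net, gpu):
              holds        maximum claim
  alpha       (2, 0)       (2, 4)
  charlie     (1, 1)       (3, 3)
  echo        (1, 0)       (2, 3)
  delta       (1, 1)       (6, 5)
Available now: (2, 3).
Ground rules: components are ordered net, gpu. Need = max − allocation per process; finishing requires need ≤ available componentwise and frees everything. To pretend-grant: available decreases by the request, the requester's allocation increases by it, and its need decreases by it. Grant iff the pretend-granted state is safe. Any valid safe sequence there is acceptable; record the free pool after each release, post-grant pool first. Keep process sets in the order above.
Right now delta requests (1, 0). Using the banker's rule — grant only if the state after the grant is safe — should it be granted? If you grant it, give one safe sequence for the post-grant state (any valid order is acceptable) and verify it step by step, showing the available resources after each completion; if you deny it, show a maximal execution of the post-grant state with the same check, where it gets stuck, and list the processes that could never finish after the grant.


GRANT: granting preserves safety; a valid post-grant sequence is echo, charlie, alpha, delta.
Key observation: (1, 3) free after granting still covers echo first, and each release covers the next.
Check on the post-grant state, step by step:
  pool = (1, 3)
  echo: need (1, 3) fits (1, 3); releases (1, 0), pool now (2, 3)
  charlie: need (2, 2) fits (2, 3); releases (1, 1), pool now (3, 4)
  alpha: need (0, 4) fits (3, 4); releases (2, 0), pool now (5, 4)
  delta: need (4, 4) fits (5, 4); releases (2, 1), pool now (7, 5)


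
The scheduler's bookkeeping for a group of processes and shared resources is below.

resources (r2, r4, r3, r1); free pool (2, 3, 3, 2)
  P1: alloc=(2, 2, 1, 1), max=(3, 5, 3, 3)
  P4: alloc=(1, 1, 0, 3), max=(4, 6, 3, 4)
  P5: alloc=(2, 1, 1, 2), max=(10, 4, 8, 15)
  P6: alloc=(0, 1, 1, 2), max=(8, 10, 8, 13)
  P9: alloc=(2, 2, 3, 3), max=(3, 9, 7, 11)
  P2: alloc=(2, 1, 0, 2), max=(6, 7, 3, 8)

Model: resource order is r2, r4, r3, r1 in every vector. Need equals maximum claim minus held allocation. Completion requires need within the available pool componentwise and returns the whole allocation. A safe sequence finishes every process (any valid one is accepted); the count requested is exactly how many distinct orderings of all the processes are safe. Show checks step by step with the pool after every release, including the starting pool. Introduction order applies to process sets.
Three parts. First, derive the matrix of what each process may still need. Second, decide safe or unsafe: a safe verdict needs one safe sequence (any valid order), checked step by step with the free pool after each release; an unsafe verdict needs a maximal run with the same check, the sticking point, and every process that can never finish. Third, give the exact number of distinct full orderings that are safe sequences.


(1) Outstanding need per process (order r2, r4, r3, r1):
  P1: (1, 3, 2, 2)
  P4: (3, 5, 3, 1)
  P5: (8, 3, 7, 13)
  P6: (8, 9, 7, 11)
  P9: (1, 7, 4, 8)
  P2: (4, 6, 3, 6)
(2) The state is SAFE; one workable sequence: P1, P4, P2, P9, P6, P5.
Key observation: P1 is the earliest step where a requested resource binds exactly: need (1, 3, 2, 2), pool (2, 3, 3, 2) at its turn.
Verifying each step:
  pool = (2, 3, 3, 2)
  run P1 (needs (1, 3, 2, 2), free (2, 3, 3, 2)); after release of (2, 2, 1, 1) the pool is (4, 5, 4, 3)
  run P4 (needs (3, 5, 3, 1), free (4, 5, 4, 3)); after release of (1, 1, 0, 3) the pool is (5, 6, 4, 6)
  run P2 (needs (4, 6, 3, 6), free (5, 6, 4, 6)); after release of (2, 1, 0, 2) the pool is (7, 7, 4, 8)
  run P9 (needs (1, 7, 4, 8), free (7, 7, 4, 8)); after release of (2, 2, 3, 3) the pool is (9, 9, 7, 11)
  run P6 (needs (8, 9, 7, 11), free (9, 9, 7, 11)); after release of (0, 1, 1, 2) the pool is (9, 10, 8, 13)
  run P5 (needs (8, 3, 7, 13), free (9, 10, 8, 13)); after release of (2, 1, 1, 2) the pool is (11, 11, 9, 15)
(3) Precisely 1 of the possible complete orderings is a safe sequence.


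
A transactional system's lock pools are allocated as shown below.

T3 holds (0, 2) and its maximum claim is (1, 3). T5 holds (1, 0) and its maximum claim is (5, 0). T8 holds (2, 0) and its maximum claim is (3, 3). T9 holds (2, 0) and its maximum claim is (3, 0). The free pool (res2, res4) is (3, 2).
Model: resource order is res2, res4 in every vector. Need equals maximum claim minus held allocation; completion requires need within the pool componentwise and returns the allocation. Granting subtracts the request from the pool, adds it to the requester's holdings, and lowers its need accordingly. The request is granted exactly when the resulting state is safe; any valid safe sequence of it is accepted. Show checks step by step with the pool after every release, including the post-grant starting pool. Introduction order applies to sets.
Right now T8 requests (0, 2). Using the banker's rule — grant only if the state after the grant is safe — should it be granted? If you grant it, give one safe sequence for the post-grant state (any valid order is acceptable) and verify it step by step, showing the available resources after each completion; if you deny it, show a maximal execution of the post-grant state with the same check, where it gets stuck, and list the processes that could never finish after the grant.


DENY: after the grant no complete ordering would exist.
Key observation: even finishing T9, T5 leaves just (6, 0) free — too little res4 for any of the remaining processes.
After a pretend grant, a maximal execution: T9, T5 — then nothing else fits. Verifying each step:
  pool = (3, 0)
  T9: need (1, 0) fits (3, 0); releases (2, 0), pool now (5, 0)
  T5: need (4, 0) fits (5, 0); releases (1, 0), pool now (6, 0)
  T3 cannot run: need (1, 1) vs free (6, 0) (insufficient res4)
  T8 cannot run: need (1, 1) vs free (6, 0) (insufficient res4)
Processes that could never finish after the grant: T3 and T8.


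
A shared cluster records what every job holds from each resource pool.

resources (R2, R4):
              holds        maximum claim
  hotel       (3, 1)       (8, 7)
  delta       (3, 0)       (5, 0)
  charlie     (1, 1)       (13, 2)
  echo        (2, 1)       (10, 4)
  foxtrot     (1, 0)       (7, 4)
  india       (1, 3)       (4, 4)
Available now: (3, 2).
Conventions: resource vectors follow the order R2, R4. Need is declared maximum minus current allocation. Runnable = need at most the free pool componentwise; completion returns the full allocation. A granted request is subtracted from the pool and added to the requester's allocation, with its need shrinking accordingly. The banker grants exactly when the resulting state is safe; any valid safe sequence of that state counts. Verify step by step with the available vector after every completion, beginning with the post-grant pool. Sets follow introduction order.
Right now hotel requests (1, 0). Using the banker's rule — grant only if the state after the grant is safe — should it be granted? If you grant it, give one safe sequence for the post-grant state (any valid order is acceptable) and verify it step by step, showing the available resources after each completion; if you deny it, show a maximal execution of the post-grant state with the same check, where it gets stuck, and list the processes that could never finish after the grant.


DENY — the pretend-granted state is unsafe.
Key observation: after delta, india, foxtrot the pool peaks at (7, 5), and each blocked process is short somewhere: hotel on R4; charlie on R2; echo on R2.
On the post-grant state, delta, india, foxtrot is a maximal run — nothing extends it. Verifying each step:
  pool = (2, 2)
  delta: need (2, 0) fits (2, 2); releases (3, 0), pool now (5, 2)
  india: need (3, 1) fits (5, 2); releases (1, 3), pool now (6, 5)
  foxtrot: need (6, 4) fits (6, 5); releases (1, 0), pool now (7, 5)
  hotel cannot run: need (4, 6) vs free (7, 5) (insufficient R4)
  charlie cannot run: need (12, 1) vs free (7, 5) (insufficient R2)
  echo cannot run: need (8, 3) vs free (7, 5) (insufficient R2)
Post-grant, the permanently blocked set is hotel, charlie and echo.


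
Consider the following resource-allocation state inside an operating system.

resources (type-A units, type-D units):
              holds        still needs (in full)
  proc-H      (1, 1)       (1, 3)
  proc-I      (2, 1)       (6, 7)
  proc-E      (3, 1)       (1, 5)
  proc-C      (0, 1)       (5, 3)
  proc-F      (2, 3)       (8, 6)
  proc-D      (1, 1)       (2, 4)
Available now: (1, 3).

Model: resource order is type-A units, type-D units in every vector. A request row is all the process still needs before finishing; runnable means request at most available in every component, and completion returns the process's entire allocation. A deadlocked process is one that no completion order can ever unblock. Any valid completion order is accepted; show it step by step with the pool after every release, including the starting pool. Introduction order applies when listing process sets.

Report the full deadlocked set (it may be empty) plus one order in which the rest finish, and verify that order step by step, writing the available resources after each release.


No process is deadlocked.
Key observation: proc-H leads a chain of completions in which each release enables another process.
One completion order for the rest: proc-H, proc-D, proc-E, proc-C, proc-I, proc-F. Verifying each step:
  pool = (1, 3)
  run proc-H (needs (1, 3), free (1, 3)); after release of (1, 1) the pool is (2, 4)
  run proc-D (needs (2, 4), free (2, 4)); after release of (1, 1) the pool is (3, 5)
  run proc-E (needs (1, 5), free (3, 5)); after release of (3, 1) the pool is (6, 6)
  run proc-C (needs (5, 3), free (6, 6)); after release of (0, 1) the pool is (6, 7)
  run proc-I (needs (6, 7), free (6, 7)); after release of (2, 1) the pool is (8, 8)
  run proc-F (needs (8, 6), free (8, 8)); after release of (2, 3) the pool is (10, 11)


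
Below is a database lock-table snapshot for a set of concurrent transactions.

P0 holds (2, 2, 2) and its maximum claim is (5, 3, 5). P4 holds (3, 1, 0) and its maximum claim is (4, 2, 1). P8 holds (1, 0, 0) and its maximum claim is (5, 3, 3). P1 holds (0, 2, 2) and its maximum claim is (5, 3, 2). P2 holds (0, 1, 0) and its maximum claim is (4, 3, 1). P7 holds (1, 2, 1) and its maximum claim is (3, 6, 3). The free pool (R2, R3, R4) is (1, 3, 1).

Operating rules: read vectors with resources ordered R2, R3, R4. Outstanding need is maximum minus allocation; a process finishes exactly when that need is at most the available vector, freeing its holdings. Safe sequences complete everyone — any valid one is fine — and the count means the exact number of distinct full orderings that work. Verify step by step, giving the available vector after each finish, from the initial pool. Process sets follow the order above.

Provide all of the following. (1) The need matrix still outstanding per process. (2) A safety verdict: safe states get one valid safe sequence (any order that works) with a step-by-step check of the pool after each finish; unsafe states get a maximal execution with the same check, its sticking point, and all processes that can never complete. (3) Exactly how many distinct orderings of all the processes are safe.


(1) Remaining need (order R2, R3, R4):
  P0: (3, 1, 3)
  P4: (1, 1, 1)
  P8: (4, 3, 3)
  P1: (5, 1, 0)
  P2: (4, 2, 1)
  P7: (2, 4, 2)
(2) UNSAFE.
Key observation: after P4, P2 the pool peaks at (4, 5, 1), and each blocked process is short somewhere: P0 on R4; P8 on R4; P1 on R2; P7 on R4.
Going as far as possible: P4, P2; after that, nothing fits. Walking it through:
  pool = (1, 3, 1)
  P4: need (1, 1, 1) fits (1, 3, 1); releases (3, 1, 0), pool now (4, 4, 1)
  P2: need (4, 2, 1) fits (4, 4, 1); releases (0, 1, 0), pool now (4, 5, 1)
  P0 still needs (3, 1, 3) but only (4, 5, 1) is free — short on R4
  P8 still needs (4, 3, 3) but only (4, 5, 1) is free — short on R4
  P1 still needs (5, 1, 0) but only (4, 5, 1) is free — short on R2
  P7 still needs (2, 4, 2) but only (4, 5, 1) is free — short on R4
Never able to finish: P0, P8, P1 and P7.
(3) Precisely 0 of the possible complete orderings are safe sequences.


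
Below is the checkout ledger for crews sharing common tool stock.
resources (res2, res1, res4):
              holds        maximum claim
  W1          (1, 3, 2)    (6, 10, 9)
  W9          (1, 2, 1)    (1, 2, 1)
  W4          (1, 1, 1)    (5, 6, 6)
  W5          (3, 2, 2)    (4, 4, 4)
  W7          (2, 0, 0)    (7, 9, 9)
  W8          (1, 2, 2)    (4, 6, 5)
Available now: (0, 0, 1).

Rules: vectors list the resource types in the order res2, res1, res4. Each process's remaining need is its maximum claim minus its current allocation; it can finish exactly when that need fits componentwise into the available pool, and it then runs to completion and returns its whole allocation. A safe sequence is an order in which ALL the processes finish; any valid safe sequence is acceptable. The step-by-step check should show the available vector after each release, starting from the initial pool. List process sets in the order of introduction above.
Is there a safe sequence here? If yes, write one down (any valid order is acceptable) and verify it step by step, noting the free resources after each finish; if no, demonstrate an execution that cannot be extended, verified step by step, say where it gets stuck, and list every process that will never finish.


SAFE, for example via the order W9, W5, W8, W4, W1, W7.
Key observation: W5 marks the first exact bind of the order: its need (1, 2, 2) fits the free (1, 2, 2) with zero slack on a requested resource.
Step-by-step check:
  pool = (0, 0, 1)
  run W9 (needs (0, 0, 0), free (0, 0, 1)); after release of (1, 2, 1) the pool is (1, 2, 2)
  run W5 (needs (1, 2, 2), free (1, 2, 2)); after release of (3, 2, 2) the pool is (4, 4, 4)
  run W8 (needs (3, 4, 3), free (4, 4, 4)); after release of (1, 2, 2) the pool is (5, 6, 6)
  run W4 (needs (4, 5, 5), free (5, 6, 6)); after release of (1, 1, 1) the pool is (6, 7, 7)
  run W1 (needs (5, 7, 7), free (6, 7, 7)); after release of (1, 3, 2) the pool is (7, 10, 9)
  run W7 (needs (5, 9, 9), free (7, 10, 9)); after release of (2, 0, 0) the pool is (9, 10, 9)


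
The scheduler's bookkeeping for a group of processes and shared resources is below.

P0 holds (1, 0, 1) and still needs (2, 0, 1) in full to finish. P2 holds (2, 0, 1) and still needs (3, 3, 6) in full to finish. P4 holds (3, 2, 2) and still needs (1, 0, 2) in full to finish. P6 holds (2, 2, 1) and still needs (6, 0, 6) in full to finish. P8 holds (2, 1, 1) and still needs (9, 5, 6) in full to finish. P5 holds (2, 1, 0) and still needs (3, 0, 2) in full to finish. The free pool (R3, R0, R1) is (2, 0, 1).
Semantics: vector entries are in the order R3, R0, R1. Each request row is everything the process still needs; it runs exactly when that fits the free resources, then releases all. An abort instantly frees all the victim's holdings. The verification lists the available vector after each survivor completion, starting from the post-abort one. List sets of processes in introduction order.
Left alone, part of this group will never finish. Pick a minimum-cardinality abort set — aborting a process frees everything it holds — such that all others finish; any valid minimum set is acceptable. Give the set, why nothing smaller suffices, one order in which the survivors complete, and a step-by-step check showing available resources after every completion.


The answer: abort P2 and P8.
Key observation: before aborting P2 and P8, P6 was permanently blocked — no order could ever run it; afterwards it completes at step 4.
Minimality, checking each single-abort alternative: P0 alone leaves P2 blocked (short on R1); P2 alone leaves P6 blocked (short on R1); P4 alone leaves P2 blocked (short on R1); P6 alone leaves P2 blocked (short on R1); P8 alone leaves P2 blocked (short on R1); P5 alone leaves P2 blocked (short on R1).
One survivor order: P5, P0, P4, P6. Walking it through (post-abort pool first):
  pool = (6, 1, 3)
  P5 needs (3, 0, 2) <= (6, 1, 3) -> finishes; pool += (2, 1, 0) = (8, 2, 3)
  P0 needs (2, 0, 1) <= (8, 2, 3) -> finishes; pool += (1, 0, 1) = (9, 2, 4)
  P4 needs (1, 0, 2) <= (9, 2, 4) -> finishes; pool += (3, 2, 2) = (12, 4, 6)
  P6 needs (6, 0, 6) <= (12, 4, 6) -> finishes; pool += (2, 2, 1) = (14, 6, 7)


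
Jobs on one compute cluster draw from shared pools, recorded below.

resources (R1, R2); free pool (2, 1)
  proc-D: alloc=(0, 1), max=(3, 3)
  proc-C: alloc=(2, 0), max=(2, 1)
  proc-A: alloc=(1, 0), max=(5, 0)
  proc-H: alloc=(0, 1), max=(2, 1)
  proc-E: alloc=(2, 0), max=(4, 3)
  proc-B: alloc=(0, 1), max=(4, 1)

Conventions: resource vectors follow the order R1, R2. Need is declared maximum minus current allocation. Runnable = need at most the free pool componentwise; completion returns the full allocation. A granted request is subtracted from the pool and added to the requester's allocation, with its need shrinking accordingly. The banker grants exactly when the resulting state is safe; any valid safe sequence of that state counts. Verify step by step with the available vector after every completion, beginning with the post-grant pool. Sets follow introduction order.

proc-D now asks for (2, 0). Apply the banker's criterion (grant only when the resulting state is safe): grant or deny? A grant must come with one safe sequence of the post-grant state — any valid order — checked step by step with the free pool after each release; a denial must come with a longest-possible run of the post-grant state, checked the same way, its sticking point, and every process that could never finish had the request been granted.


GRANT. The post-grant state is safe; one safe sequence: proc-C, proc-H, proc-D, proc-A, proc-B, proc-E.
Key observation: even at the reduced pool (0, 1), proc-C fits immediately, so safety survives the grant.
Verifying the post-grant state step by step:
  pool = (0, 1)
  run proc-C (needs (0, 1), free (0, 1)); after release of (2, 0) the pool is (2, 1)
  run proc-H (needs (2, 0), free (2, 1)); after release of (0, 1) the pool is (2, 2)
  run proc-D (needs (1, 2), free (2, 2)); after release of (2, 1) the pool is (4, 3)
  run proc-A (needs (4, 0), free (4, 3)); after release of (1, 0) the pool is (5, 3)
  run proc-B (needs (4, 0), free (5, 3)); after release of (0, 1) the pool is (5, 4)
  run proc-E (needs (2, 3), free (5, 4)); after release of (2, 0) the pool is (7, 4)
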